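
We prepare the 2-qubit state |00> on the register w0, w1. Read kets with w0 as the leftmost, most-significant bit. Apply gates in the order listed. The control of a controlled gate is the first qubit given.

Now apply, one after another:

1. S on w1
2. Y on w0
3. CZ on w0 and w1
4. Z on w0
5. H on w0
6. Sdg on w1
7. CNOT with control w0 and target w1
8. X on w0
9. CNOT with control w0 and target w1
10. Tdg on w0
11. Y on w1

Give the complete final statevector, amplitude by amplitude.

The resulting statevector has amplitude sqrt(2)/2 on |00>, 0 on |01>, sqrt(2)*exp(3*I*pi/4)/2 on |10>, 0 on |11>.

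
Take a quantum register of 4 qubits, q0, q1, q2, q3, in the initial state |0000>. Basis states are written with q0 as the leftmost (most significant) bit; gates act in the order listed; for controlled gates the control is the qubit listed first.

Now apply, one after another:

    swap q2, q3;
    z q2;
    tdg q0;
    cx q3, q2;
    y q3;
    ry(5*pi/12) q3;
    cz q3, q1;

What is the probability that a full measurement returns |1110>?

The probability of measuring |1110> is 0.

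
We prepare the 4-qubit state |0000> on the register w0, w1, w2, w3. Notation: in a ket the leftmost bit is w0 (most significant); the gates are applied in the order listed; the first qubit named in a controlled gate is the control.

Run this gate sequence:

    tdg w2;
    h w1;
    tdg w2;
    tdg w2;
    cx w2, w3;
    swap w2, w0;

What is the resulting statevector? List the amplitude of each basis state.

The final amplitudes are sqrt(2)/2 on |0000>, sqrt(2)/2 on |0100>, and 0 on every other basis state.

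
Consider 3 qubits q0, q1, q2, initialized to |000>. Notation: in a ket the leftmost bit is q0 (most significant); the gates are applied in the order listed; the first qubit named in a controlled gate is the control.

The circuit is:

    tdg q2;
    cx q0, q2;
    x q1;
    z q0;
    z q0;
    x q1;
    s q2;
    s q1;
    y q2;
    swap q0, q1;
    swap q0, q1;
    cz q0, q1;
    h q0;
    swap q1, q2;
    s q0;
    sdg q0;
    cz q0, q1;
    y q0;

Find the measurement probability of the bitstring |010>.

A full measurement returns |010> with probability 1/2. Key observation: gates 3-6 undo each other exactly, leaving only the rest of the circuit to track.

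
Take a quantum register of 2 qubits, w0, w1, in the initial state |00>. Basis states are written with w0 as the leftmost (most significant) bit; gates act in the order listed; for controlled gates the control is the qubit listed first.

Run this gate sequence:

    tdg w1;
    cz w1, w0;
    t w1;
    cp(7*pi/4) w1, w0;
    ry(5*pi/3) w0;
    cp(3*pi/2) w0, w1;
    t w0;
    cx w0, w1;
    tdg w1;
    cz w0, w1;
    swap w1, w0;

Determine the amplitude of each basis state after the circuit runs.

After the circuit, the state carries amplitude -sqrt(3)/2 on |00>, 0 on |01>, 0 on |10>, -1/2 on |11>.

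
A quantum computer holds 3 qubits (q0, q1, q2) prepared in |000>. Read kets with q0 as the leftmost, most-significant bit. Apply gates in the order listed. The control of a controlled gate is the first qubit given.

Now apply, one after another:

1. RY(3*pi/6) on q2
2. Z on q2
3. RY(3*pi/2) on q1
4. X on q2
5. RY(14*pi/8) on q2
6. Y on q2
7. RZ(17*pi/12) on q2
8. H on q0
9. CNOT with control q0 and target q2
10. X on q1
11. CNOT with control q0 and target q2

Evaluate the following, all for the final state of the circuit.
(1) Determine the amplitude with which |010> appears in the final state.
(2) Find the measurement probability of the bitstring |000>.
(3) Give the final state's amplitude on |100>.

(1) The amplitude on |010> is sqrt(2)*(sqrt(2 - sqrt(2)) + sqrt(sqrt(2) + 2))*exp(19*I*pi/24)/8.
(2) A full measurement returns |000> with probability sqrt(2)/16 + 1/8.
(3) |100> carries amplitude sqrt(2)*(-sqrt(sqrt(2) + 2) - sqrt(2 - sqrt(2)))*exp(19*I*pi/24)/8 in the final state.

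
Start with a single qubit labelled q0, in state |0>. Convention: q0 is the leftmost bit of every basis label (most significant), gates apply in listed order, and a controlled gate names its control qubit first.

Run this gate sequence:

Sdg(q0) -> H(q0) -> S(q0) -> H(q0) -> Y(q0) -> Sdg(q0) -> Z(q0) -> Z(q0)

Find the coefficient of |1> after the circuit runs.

|1> carries amplitude 1/2 + I/2 in the final state.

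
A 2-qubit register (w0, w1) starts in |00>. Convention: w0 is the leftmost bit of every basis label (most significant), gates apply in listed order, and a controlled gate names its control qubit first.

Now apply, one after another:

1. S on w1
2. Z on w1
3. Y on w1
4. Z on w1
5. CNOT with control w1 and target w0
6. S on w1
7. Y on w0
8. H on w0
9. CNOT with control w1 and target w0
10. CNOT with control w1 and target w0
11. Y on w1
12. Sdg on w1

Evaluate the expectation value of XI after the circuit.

The expectation value of XI is 1. Key observation: gates 9-10 undo each other exactly, leaving only the rest of the circuit to track.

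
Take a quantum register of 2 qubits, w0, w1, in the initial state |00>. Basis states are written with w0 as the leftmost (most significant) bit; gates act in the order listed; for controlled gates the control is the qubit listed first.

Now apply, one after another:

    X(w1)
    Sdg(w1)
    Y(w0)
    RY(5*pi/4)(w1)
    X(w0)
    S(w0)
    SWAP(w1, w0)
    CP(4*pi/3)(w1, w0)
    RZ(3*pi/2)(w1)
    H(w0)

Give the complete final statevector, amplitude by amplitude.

After the circuit, the state carries amplitude sqrt(2)*(sqrt(2 - sqrt(2)) + sqrt(sqrt(2) + 2))*exp(I*pi/4)/4 on |00>, 0 on |01>, sqrt(2)*(-sqrt(2 - sqrt(2)) + sqrt(sqrt(2) + 2))*exp(I*pi/4)/4 on |10>, 0 on |11>.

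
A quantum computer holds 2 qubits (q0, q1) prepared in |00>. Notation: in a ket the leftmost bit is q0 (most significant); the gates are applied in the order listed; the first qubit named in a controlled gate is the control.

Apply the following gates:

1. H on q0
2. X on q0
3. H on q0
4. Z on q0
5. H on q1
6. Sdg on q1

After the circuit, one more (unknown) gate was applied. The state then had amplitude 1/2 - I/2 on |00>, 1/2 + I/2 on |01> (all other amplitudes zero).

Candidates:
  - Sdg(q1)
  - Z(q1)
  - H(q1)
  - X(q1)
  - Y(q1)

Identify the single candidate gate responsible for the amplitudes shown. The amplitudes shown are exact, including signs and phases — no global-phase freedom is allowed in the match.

The applied gate was H(q1).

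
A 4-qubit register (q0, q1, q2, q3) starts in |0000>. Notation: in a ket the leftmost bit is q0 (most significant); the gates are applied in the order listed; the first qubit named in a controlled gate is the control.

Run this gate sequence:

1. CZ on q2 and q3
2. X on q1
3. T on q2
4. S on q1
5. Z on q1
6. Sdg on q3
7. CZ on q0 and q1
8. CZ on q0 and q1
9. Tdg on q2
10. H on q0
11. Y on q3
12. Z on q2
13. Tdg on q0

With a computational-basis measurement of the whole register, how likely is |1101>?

The probability of measuring |1101> is 1/2.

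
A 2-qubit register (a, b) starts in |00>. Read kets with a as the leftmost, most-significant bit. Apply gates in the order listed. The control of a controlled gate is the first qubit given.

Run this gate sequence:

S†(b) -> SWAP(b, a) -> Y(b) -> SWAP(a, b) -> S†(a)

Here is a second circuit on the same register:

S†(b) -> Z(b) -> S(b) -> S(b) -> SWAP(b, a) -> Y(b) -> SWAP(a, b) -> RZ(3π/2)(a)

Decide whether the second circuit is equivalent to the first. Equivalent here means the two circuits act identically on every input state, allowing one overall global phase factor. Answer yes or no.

Yes — the two circuits implement the same unitary up to a global phase.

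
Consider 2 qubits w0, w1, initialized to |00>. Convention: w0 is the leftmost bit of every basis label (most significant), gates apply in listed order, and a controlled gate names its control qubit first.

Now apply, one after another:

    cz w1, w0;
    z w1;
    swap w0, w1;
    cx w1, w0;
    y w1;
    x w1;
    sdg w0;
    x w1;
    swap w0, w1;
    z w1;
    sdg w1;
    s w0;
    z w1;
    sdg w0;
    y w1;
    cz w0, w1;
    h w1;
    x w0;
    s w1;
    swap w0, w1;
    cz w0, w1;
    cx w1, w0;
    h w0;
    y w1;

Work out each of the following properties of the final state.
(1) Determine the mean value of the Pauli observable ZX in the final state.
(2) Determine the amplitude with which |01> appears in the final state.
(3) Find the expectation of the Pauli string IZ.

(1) The expectation value of ZX is 0.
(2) The final state's coefficient on |01> equals 1/2 + I/2.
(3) The expectation value of IZ is -1.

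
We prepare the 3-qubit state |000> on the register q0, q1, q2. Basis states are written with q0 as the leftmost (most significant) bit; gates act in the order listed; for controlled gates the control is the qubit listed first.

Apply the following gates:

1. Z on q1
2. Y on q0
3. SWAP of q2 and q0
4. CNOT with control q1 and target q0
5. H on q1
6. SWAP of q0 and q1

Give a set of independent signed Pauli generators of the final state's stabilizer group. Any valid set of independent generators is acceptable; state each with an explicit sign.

The stabilizer group can be generated by +XII, +IZI, -IIZ, among other valid generating sets.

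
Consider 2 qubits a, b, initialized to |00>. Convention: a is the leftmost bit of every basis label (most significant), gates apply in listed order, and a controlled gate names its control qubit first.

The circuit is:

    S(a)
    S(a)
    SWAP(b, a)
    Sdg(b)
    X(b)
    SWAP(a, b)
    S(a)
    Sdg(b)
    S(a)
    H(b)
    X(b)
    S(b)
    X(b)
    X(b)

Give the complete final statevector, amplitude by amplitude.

The resulting statevector has amplitude 0 on |00>, 0 on |01>, -sqrt(2)/2 on |10>, -sqrt(2)*I/2 on |11>. Key observation: steps 13-14 multiply out to the identity, so the circuit reduces to the remaining gates.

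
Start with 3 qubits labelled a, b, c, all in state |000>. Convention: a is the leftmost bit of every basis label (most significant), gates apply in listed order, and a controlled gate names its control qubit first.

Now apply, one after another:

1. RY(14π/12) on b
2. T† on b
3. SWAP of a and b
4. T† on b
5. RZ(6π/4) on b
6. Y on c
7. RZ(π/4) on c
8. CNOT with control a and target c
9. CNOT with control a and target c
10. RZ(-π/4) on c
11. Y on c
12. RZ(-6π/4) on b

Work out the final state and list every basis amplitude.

The final amplitudes are -sqrt(6)/4 + sqrt(2)/4 on |000>, (-sqrt(6) - sqrt(2))*exp(3*I*pi/4)/4 on |100>, and 0 on every other basis state. Key observation: gates 5-12 undo each other exactly, leaving only the rest of the circuit to track.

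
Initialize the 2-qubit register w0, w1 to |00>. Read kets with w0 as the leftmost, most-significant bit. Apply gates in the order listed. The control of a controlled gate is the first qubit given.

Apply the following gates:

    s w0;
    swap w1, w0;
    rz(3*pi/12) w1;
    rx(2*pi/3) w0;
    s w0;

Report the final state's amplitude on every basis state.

The resulting statevector has amplitude -exp(7*I*pi/8)/2 on |00>, 0 on |01>, -sqrt(3)*exp(7*I*pi/8)/2 on |10>, 0 on |11>.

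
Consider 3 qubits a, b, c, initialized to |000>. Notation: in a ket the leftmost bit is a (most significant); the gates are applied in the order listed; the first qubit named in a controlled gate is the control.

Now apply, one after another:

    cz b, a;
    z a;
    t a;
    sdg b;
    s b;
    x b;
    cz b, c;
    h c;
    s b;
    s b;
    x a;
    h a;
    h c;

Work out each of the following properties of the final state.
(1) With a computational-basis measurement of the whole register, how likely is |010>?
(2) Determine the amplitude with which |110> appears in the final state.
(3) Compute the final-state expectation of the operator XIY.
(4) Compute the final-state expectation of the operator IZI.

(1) Outcome |010> occurs with probability 1/2.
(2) The amplitude on |110> is sqrt(2)/2.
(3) The expectation value of XIY is 0.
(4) In the final state, IZI has expectation -1.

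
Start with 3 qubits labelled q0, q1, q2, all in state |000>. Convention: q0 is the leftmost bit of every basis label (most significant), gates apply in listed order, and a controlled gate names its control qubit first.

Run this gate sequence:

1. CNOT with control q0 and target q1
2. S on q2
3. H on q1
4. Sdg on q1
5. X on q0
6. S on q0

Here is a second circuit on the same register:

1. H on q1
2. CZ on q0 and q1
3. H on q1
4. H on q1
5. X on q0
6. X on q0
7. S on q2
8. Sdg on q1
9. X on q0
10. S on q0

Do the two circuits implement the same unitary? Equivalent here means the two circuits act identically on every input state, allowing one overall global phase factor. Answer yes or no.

Yes — the two circuits implement the same unitary up to a global phase.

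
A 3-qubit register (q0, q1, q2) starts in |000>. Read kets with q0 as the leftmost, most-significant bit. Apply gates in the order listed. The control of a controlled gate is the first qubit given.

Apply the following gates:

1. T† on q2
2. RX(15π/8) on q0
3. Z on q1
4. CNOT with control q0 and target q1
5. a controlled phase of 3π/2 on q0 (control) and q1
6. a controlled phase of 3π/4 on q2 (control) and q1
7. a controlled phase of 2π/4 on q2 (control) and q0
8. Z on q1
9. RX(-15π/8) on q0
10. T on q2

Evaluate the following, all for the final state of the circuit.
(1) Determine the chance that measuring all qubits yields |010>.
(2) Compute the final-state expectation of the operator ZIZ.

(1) The probability of measuring |010> is sin(pi/16)**4.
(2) The expectation value of ZIZ is sqrt(2)/4 + 1/2.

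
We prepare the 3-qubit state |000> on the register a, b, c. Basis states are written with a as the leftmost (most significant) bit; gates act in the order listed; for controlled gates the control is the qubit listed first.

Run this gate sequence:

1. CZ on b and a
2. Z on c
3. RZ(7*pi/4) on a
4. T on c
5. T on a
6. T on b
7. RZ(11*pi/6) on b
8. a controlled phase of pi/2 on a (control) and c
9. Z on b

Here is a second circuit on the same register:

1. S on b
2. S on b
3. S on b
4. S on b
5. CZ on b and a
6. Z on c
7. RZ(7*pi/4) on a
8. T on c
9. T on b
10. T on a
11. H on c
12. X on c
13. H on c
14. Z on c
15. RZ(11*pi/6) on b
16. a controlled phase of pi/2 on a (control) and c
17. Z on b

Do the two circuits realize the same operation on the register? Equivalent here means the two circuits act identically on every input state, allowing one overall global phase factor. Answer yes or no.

Yes: on every input state the two circuits agree up to one overall phase factor.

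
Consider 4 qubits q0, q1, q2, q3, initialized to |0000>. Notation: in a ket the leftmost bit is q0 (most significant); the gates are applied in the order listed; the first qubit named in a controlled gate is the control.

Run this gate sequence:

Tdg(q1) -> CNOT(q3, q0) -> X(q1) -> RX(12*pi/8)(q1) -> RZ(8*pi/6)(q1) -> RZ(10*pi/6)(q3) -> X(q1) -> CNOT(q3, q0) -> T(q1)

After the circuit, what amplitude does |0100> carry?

|0100> carries amplitude sqrt(2)*exp(I*pi/4)/2 in the final state.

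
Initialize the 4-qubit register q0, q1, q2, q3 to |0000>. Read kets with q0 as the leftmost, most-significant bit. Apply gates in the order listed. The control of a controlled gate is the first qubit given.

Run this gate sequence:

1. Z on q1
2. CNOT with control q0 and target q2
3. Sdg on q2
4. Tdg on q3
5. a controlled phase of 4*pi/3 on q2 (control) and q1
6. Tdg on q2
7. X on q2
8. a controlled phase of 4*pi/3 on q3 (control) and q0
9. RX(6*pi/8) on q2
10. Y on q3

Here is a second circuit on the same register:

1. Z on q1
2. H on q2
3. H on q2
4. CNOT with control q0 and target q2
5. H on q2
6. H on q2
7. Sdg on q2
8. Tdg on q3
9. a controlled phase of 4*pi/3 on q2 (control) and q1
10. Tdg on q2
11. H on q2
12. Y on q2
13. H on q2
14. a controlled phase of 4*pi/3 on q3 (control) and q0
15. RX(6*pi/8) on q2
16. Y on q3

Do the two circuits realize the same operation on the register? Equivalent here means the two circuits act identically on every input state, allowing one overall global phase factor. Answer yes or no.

No — the two circuits implement different unitaries, even allowing a global phase.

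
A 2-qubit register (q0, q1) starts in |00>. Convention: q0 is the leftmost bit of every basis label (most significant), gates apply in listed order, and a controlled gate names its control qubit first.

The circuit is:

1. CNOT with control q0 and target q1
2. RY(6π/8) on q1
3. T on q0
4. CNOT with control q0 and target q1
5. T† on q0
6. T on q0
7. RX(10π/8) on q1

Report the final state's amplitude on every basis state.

The resulting statevector has amplitude (1 - I)*(sqrt(2) - 2*I)/4 on |00>, sqrt(2)*(-1 - I)/4 on |01>, 0 on |10>, 0 on |11>.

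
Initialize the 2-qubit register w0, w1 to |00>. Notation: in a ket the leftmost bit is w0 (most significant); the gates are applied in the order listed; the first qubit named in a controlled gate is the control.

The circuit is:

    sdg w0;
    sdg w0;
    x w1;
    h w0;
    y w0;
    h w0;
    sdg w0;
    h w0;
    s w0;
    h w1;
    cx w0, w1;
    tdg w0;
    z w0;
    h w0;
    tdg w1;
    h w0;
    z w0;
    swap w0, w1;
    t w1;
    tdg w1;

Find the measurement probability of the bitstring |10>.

A full measurement returns |10> with probability 1/4.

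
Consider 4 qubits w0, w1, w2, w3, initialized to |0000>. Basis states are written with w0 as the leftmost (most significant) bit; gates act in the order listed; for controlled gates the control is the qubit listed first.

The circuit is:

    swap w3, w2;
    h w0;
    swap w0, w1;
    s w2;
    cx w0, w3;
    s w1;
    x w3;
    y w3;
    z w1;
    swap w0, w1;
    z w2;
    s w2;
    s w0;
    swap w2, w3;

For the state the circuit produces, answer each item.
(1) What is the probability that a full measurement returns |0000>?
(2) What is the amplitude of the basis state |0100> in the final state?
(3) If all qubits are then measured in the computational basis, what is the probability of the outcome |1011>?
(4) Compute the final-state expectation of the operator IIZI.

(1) Outcome |0000> occurs with probability 1/2.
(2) |0100> carries amplitude 0 in the final state.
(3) The probability of measuring |1011> is 0.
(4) The observable IIZI averages to 1.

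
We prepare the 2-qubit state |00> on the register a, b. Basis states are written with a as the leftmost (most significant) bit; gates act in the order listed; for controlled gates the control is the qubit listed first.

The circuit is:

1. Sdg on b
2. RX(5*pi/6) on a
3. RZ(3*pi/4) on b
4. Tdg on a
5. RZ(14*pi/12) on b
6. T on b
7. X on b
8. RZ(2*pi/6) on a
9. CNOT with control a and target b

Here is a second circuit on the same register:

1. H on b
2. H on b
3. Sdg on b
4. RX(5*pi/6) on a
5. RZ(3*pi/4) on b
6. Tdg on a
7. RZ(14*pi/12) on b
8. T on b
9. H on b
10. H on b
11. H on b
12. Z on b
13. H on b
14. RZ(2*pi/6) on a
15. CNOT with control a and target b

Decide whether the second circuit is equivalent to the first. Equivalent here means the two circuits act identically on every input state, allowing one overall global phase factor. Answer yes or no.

Yes — the two circuits implement the same unitary up to a global phase.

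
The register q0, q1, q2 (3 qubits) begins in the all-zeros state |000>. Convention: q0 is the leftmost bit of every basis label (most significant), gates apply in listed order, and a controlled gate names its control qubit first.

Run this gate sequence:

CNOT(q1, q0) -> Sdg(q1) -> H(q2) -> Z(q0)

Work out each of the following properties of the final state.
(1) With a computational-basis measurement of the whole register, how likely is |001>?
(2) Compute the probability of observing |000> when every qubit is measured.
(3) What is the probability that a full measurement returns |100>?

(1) Outcome |001> occurs with probability 1/2.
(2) A full measurement returns |000> with probability 1/2.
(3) The probability of measuring |100> is 0.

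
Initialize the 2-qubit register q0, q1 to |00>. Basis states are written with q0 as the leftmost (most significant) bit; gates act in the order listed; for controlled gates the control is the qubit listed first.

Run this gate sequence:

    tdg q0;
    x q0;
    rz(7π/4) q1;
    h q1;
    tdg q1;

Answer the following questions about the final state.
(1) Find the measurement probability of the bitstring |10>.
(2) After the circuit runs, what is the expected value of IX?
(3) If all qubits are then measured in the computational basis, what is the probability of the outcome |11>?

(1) Outcome |10> occurs with probability 1/2.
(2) The expectation value of IX is sqrt(2)/2.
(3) Outcome |11> occurs with probability 1/2.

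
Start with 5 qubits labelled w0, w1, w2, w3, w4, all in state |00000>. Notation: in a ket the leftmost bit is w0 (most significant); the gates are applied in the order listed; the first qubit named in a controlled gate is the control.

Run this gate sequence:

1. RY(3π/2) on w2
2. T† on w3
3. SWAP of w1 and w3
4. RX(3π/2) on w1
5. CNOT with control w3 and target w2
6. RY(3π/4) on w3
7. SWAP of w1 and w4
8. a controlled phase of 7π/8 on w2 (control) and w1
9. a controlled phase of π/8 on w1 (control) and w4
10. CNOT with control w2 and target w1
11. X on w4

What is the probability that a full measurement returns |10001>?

Outcome |10001> occurs with probability 0.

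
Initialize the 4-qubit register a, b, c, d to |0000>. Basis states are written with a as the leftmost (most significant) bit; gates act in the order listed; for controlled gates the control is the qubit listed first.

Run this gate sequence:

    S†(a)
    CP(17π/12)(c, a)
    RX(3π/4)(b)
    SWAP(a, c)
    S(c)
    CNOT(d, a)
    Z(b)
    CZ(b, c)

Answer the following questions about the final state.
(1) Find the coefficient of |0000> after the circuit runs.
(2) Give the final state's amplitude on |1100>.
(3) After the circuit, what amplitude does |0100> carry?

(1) The final state's coefficient on |0000> equals sqrt(2 - sqrt(2))/2.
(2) |1100> carries amplitude 0 in the final state.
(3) The final state's coefficient on |0100> equals I*sqrt(sqrt(2) + 2)/2.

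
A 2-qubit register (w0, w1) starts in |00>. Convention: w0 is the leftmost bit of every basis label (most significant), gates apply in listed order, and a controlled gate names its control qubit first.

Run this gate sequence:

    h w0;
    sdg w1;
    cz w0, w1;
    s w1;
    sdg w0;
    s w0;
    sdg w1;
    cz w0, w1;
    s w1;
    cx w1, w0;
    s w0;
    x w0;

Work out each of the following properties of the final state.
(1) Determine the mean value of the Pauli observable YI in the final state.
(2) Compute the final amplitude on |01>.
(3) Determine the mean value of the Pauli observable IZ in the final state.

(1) The observable YI averages to -1. Key observation: steps 2-9 multiply out to the identity, so the circuit reduces to the remaining gates.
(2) The amplitude on |01> is 0.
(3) The observable IZ averages to 1.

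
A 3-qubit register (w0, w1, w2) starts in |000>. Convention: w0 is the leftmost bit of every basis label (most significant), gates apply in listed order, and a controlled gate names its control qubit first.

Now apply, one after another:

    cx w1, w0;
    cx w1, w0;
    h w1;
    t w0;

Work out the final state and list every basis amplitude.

The final amplitudes are sqrt(2)/2 on |000>, sqrt(2)/2 on |010>, and 0 on every other basis state. Key observation: steps 1-2 multiply out to the identity, so the circuit reduces to the remaining gates.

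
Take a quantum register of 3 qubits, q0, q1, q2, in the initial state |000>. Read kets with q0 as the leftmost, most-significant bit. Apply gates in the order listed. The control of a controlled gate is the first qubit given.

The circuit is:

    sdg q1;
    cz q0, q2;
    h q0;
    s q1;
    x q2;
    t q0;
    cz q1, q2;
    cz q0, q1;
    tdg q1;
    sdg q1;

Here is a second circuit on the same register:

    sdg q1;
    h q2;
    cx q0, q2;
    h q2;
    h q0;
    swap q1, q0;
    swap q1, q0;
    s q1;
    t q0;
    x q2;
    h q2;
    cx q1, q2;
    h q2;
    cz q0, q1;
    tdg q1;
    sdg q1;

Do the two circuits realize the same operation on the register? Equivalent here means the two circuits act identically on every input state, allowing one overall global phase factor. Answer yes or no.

Yes — the two circuits implement the same unitary up to a global phase.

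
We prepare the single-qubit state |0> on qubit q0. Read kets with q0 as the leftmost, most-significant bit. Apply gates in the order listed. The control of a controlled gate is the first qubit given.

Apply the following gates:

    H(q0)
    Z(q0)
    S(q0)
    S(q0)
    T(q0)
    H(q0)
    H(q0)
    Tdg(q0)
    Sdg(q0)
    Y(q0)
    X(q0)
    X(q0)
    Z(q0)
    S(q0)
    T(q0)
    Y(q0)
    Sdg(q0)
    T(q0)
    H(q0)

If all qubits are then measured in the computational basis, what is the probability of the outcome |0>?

The probability of measuring |0> is 1/2. Key observation: steps 4-9 multiply out to the identity, so the circuit reduces to the remaining gates.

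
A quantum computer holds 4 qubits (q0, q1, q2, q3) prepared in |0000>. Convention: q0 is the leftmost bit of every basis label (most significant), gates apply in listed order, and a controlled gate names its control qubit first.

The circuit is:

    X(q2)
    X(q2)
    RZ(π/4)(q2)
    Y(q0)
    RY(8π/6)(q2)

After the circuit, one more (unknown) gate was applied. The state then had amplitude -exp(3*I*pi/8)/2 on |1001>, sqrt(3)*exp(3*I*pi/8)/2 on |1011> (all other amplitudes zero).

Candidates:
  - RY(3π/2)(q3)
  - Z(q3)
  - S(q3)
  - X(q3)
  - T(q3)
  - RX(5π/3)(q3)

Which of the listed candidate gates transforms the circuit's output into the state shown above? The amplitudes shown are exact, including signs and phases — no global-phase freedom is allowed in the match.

It was X(q3) that produced the state shown.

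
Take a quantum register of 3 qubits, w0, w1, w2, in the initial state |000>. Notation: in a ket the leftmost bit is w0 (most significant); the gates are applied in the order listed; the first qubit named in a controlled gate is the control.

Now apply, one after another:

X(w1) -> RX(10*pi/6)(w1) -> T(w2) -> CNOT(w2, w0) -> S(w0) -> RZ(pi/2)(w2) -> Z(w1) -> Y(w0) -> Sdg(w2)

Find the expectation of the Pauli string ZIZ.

The expectation value of ZIZ is -1.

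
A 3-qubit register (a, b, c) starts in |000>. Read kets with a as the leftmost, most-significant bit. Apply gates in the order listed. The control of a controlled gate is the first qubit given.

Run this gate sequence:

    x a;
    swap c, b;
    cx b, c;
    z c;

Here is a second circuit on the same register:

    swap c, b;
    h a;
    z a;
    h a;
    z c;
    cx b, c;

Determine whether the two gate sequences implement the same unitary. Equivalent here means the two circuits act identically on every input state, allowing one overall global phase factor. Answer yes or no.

No, they are not equivalent — no single phase factor reconciles the two unitaries.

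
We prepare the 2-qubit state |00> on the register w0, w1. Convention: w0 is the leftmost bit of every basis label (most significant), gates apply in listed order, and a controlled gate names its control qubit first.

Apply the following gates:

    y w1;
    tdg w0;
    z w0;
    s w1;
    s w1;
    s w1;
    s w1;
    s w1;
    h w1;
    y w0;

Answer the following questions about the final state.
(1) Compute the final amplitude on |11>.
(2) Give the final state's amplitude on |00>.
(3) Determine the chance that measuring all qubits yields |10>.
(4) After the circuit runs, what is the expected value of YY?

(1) The final state's coefficient on |11> equals sqrt(2)*I/2.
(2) The amplitude on |00> is 0.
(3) Outcome |10> occurs with probability 1/2.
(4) The observable YY averages to 0.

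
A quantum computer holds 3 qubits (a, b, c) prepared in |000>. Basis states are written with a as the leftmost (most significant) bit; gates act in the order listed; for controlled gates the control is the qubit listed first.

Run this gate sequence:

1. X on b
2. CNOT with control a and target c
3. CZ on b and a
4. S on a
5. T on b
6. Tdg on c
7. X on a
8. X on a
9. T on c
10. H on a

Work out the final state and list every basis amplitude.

After the circuit, the state carries amplitude sqrt(2)*exp(I*pi/4)/2 on |010>, sqrt(2)*exp(I*pi/4)/2 on |110>, and 0 on every other basis state. Key observation: the block from step 6 through step 9 cancels to the identity and can be dropped.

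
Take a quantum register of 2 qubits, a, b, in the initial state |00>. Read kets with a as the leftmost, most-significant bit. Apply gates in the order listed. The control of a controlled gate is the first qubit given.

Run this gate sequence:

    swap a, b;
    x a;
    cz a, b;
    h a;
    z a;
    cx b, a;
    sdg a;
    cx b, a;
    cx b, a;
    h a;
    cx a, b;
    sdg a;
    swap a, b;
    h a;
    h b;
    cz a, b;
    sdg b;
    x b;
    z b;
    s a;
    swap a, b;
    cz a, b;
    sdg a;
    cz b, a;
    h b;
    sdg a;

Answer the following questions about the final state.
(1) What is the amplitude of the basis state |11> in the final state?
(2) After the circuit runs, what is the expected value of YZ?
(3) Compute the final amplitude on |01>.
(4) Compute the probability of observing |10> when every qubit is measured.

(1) The amplitude on |11> is sqrt(2)*(1 - I)/4.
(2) The expectation value of YZ is 0.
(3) |01> carries amplitude sqrt(2)*(1 - I)/4 in the final state.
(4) The probability of measuring |10> is 1/4.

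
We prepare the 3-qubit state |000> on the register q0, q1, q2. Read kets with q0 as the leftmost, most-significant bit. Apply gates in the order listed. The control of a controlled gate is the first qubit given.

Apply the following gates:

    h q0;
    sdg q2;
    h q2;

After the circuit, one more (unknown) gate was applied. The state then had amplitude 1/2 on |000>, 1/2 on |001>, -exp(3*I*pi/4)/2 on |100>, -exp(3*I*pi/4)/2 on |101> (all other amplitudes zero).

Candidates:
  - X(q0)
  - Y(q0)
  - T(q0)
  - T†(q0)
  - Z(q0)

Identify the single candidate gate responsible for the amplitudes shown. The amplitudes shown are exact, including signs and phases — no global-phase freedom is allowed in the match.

The applied gate was T†(q0).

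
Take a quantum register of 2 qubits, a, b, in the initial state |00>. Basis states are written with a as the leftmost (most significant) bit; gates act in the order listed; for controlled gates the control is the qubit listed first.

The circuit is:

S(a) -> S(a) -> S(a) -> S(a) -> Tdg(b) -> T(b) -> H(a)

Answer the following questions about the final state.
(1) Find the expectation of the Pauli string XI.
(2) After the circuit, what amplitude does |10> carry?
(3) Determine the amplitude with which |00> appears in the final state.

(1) The expectation value of XI is 1. Key observation: the block from step 1 through step 4 cancels to the identity and can be dropped.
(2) The final state's coefficient on |10> equals sqrt(2)/2.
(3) The amplitude on |00> is sqrt(2)/2.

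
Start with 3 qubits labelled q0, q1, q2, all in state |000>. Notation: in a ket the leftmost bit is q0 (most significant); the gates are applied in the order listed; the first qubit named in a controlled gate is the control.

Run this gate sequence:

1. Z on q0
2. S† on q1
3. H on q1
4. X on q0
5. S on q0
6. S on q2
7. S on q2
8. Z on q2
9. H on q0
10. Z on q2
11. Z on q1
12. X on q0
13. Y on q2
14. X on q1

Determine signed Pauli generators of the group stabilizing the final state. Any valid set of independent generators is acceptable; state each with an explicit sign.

The stabilizer group can be generated by -XII, -IXI, -IIZ, among other valid generating sets.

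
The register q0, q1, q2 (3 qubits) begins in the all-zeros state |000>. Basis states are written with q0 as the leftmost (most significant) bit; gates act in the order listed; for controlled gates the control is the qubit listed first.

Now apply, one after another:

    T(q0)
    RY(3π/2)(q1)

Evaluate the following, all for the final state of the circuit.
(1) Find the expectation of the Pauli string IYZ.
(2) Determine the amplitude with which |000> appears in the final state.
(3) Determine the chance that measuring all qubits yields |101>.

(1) In the final state, IYZ has expectation 0.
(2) The final state's coefficient on |000> equals -sqrt(2)/2.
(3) The probability of measuring |101> is 0.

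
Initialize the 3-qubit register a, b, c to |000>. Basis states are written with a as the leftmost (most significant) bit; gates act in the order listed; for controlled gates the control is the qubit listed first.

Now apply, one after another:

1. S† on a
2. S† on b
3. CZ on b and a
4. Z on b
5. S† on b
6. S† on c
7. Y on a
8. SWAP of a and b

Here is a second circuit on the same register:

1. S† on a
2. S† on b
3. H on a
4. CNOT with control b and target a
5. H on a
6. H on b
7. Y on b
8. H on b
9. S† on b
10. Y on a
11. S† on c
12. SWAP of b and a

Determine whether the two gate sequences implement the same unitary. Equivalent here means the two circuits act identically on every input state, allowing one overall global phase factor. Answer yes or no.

No — the two circuits implement different unitaries, even allowing a global phase.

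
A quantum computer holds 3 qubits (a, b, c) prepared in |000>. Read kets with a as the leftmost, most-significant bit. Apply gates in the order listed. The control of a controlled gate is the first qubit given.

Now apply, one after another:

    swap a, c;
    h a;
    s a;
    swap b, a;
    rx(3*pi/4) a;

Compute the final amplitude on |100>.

The amplitude on |100> is -I*sqrt(2*sqrt(2) + 4)/4.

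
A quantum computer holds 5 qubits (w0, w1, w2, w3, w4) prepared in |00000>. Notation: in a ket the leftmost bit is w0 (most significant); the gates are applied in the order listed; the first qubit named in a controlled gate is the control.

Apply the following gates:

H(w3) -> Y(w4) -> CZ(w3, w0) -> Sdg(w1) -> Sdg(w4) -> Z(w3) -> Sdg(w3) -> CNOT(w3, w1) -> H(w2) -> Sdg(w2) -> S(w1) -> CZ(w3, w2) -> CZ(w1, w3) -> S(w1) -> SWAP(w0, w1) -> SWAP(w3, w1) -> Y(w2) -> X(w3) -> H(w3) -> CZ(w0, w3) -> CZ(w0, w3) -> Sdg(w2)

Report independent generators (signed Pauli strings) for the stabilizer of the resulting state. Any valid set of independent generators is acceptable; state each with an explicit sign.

The stabilizer group can be generated by -XYZII, -IZXII, -IIIXI, +ZZIII, -IIIIZ, among other valid generating sets.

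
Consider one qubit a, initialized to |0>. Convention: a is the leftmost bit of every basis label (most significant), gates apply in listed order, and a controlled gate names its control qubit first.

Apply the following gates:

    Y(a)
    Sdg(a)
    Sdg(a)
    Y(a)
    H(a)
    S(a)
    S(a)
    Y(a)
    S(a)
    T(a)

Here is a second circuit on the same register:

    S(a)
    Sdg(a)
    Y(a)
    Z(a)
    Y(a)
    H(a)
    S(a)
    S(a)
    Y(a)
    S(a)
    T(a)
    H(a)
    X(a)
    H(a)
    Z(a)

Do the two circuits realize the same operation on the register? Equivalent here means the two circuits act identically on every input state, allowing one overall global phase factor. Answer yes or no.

Yes: on every input state the two circuits agree up to one overall phase factor.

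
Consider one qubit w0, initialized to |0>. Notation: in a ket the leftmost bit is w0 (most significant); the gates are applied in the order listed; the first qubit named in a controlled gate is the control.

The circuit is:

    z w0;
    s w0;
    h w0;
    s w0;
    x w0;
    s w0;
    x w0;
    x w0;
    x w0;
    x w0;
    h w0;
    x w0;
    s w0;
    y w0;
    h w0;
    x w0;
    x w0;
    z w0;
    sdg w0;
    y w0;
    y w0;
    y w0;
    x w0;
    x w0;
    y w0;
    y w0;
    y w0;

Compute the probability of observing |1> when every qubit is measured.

The probability of measuring |1> is 1/2. Key observation: the block from step 8 through step 9 cancels to the identity and can be dropped.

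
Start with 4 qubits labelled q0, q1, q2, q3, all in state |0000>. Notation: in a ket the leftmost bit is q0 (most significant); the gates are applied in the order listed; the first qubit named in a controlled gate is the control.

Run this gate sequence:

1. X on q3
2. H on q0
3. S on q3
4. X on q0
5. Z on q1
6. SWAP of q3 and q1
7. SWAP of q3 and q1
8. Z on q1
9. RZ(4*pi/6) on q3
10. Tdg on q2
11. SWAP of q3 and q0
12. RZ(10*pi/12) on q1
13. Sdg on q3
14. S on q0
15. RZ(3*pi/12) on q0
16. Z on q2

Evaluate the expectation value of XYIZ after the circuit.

The observable XYIZ averages to 0.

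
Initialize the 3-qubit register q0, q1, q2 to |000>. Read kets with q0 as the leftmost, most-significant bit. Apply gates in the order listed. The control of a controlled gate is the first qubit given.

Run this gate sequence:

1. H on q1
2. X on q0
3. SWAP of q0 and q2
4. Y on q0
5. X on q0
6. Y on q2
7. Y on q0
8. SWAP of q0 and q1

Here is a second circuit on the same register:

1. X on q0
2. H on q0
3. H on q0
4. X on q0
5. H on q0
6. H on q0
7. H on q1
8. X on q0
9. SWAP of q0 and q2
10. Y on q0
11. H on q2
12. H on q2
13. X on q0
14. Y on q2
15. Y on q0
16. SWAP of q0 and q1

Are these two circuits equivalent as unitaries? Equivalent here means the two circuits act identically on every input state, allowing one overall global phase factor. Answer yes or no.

Yes, they are equivalent — the unitaries differ by at most a global phase.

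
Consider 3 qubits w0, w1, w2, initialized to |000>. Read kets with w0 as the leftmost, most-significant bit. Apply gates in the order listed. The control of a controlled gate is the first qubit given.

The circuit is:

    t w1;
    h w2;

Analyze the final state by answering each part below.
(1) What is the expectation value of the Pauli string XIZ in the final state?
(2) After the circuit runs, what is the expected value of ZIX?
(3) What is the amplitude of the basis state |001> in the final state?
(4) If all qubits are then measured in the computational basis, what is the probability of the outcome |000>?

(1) The observable XIZ averages to 0.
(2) In the final state, ZIX has expectation 1.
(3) The amplitude on |001> is sqrt(2)/2.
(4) The probability of measuring |000> is 1/2.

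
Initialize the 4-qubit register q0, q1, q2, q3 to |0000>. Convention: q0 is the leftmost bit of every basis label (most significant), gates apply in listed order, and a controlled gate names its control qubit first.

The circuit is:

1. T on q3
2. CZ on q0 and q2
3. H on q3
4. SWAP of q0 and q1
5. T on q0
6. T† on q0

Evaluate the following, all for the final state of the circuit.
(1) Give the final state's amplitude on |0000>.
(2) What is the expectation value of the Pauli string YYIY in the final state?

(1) |0000> carries amplitude sqrt(2)/2 in the final state.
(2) The expectation value of YYIY is 0.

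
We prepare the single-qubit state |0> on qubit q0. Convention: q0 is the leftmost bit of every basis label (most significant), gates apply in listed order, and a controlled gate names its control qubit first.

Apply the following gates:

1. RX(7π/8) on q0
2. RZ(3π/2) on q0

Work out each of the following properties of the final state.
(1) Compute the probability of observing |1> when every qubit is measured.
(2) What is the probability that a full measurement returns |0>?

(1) A full measurement returns |1> with probability sin(7*pi/16)**2.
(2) The probability of measuring |0> is cos(7*pi/16)**2.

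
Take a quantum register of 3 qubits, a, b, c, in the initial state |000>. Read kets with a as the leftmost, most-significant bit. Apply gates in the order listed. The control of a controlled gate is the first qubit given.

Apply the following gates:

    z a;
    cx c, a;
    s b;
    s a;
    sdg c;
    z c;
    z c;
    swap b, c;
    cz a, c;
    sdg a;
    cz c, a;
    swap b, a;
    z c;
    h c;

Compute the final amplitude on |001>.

The amplitude on |001> is sqrt(2)/2.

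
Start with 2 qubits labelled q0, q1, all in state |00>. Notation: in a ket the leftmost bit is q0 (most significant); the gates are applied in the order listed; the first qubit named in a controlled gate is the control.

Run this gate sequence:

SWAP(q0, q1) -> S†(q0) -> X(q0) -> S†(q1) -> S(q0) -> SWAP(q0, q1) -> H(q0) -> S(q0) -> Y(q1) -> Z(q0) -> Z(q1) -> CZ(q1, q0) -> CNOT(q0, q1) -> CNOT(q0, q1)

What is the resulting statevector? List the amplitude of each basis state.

The resulting statevector has amplitude sqrt(2)/2 on |00>, 0 on |01>, -sqrt(2)*I/2 on |10>, 0 on |11>.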